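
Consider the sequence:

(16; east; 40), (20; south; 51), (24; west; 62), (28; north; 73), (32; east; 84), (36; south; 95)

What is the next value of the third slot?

Third slot: 40, 51, 62, 73, 84, 95 → 106 (+11 each step).

106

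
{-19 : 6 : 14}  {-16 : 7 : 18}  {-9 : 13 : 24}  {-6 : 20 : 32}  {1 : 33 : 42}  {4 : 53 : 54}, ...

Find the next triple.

{11 : 86 : 68}

First component — alternating steps +3, +7, +3, +7, …: -19, -16, -9, -6, 1, 4 → 11.
Second component — each term is the sum of the two before it: 6, 7, 13, 20, 33, 53 → 86.
Third component: differences are 4, 6, 8, … (increasing by 2 each time), so 14, 18, 24, 32, 42, 54 → 68.
Combining the parts gives {11 : 86 : 68}.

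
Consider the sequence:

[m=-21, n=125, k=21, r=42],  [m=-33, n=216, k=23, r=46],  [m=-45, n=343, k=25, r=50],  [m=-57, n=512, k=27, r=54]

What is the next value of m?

-69

M: −12 each step; -21, -33, -45, -57 → -69.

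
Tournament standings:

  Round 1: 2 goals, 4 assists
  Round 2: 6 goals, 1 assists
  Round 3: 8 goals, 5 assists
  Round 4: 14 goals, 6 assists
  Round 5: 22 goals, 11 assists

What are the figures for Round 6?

36 goals, 17 assists

Goals: each term is the sum of the two before it; 2, 6, 8, 14, 22 → 36.
Assists: 4, 1, 5, 6, 11 → 17 (each term is the sum of the two before it).
So the next record is 36 goals, 17 assists.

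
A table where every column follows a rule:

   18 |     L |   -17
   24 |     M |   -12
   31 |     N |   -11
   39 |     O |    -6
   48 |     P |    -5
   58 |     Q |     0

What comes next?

69  R  1

First component: 18, 24, 31, 39, 48, 58 → 69 (differences are 6, 7, 8, … (increasing by 1 each time)).
Letter — letters move forward 1 place in the alphabet: L, M, N, O, P, Q → R.
Third component goes -17, -12, -11, -6, -5, 0 → 1 (alternating steps +5, +1, +5, +1, …).
So the next row is 69  R  1.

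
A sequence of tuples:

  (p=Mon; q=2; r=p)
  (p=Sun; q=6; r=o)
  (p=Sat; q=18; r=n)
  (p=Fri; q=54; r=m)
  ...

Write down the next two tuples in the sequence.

(p=Thu; q=162; r=l), (p=Wed; q=486; r=k)

P goes Mon, Sun, Sat, Fri → Thu → Wed (runs backward through the weekdays Mon→Sun).
For the q, ×3 each step: 2, 6, 18, 54 → 162 → 486.
R: p, o, n, m → l → k (letters move back 1 place in the alphabet).
So the next two tuples are (p=Thu; q=162; r=l) and (p=Wed; q=486; r=k).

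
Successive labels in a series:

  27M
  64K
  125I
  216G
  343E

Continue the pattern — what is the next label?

512C

First component goes 27, 64, 125, 216, 343 → 512 (perfect cubes: 3³, 4³, 5³, …).
Letter: letters move back 2 places in the alphabet, so M, K, I, G, E → C.
So the next label is 512C.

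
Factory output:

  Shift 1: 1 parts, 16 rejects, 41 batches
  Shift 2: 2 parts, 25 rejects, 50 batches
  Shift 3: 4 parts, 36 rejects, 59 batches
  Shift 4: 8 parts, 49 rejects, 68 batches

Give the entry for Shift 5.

Parts goes 1, 2, 4, 8 → 16 (×2 each step).
Rejects: perfect squares: 4², 5², 6², …; 16, 25, 36, 49 → 64.
Batches goes 41, 50, 59, 68 → 77 (+9 each step).
So the next row is 16 parts, 64 rejects, 77 batches.

16 parts, 64 rejects, 77 batches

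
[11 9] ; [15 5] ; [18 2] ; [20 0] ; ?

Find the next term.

[21 -1]

First part: 11, 15, 18, 20 → 21 (differences are 4, 3, 2, … (decreasing by 1 each time)).
Second part goes 9, 5, 2, 0 → -1 (together with the first part always sums to 20).
Combining the parts gives [21 -1].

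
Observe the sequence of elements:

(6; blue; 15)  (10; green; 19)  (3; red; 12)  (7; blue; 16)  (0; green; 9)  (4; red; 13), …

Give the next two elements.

(-3; blue; 6), (1; green; 10)

First slot: 6, 10, 3, 7, 0, 4 → -3 → 1 (alternating steps +4, −7, +4, −7, …).
Colour: repeats blue → green → red; blue, green, red, blue, green, red → blue → green.
Third slot goes 15, 19, 12, 16, 9, 13 → 6 → 10 (always 9 more than the first slot).
Putting the parts together: (-3; blue; 6) and then (1; green; 10).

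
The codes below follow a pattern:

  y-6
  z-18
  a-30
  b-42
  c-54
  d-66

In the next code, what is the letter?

Letter: letters move forward 1 place in the alphabet, wrapping Z→A, so y, z, a, b, c, d → e.
Second component: +12 each step; 6, 18, 30, 42, 54, 66 → 78.

e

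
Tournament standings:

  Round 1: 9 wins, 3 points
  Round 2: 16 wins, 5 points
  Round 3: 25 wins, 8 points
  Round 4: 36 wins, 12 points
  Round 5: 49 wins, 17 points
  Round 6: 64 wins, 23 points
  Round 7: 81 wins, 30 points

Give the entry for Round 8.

Wins: perfect squares: 3², 4², 5², …, so 9, 16, 25, 36, 49, 64, 81 → 100.
Points: differences are 2, 3, 4, … (increasing by 1 each time), so 3, 5, 8, 12, 17, 23, 30 → 38.
So the next row is 100 wins, 38 points.

100 wins, 38 points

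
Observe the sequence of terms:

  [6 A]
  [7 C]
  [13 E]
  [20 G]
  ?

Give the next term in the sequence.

First slot: 6, 7, 13, 20 → 33 (each term is the sum of the two before it).
For the letter, letters move forward 2 places in the alphabet: A, C, E, G → I.
So the next term is [33 I].

[33 I]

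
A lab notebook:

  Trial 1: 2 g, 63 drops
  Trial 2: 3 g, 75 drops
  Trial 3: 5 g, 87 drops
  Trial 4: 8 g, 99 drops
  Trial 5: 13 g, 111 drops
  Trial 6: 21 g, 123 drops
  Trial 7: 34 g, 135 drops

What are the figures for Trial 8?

55 g, 147 drops

For the g, each term is the sum of the two before it: 2, 3, 5, 8, 13, 21, 34 → 55.
Drops: +12 each step, so 63, 75, 87, 99, 111, 123, 135 → 147.
Combining the parts gives 55 g, 147 drops.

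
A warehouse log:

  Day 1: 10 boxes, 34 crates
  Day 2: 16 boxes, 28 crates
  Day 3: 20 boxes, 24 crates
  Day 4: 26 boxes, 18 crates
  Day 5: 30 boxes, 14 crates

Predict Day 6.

Boxes — alternating steps +6, +4, +6, +4, …: 10, 16, 20, 26, 30 → 36.
Crates: together with the boxes always sums to 44; 34, 28, 24, 18, 14 → 8.
So the next record is 36 boxes, 8 crates.

36 boxes, 8 crates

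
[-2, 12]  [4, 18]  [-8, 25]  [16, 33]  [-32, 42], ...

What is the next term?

First component: ×(-2) each step; -2, 4, -8, 16, -32 → 64.
Second component: differences are 6, 7, 8, … (increasing by 1 each time), so 12, 18, 25, 33, 42 → 52.
Putting it together: [64, 52].

[64, 52]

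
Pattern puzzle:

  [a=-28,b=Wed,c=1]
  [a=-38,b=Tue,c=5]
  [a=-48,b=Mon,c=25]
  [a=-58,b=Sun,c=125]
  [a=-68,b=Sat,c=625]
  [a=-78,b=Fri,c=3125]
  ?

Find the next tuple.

[a=-88,b=Thu,c=15625]

A: -28, -38, -48, -58, -68, -78 → -88 (−10 each step).
B — runs backward through the weekdays Mon→Sun: Wed, Tue, Mon, Sun, Sat, Fri → Thu.
C: ×5 each step; 1, 5, 25, 125, 625, 3125 → 15625.
Combining the parts gives [a=-88,b=Thu,c=15625].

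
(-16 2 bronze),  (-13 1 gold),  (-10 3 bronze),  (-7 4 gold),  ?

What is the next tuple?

First component: -16, -13, -10, -7 → -4 (+3 each step).
Second component — each term is the sum of the two before it: 2, 1, 3, 4 → 7.
Rank: alternates bronze ↔ gold; bronze, gold, bronze, gold → bronze.
Putting it together: (-4 7 bronze).

(-4 7 bronze)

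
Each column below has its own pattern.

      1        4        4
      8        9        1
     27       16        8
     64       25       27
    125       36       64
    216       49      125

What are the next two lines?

For the first component, perfect cubes: 1³, 2³, 3³, …: 1, 8, 27, 64, 125, 216 → 343 → 512.
Second component: perfect squares: 2², 3², 4², …, so 4, 9, 16, 25, 36, 49 → 64 → 81.
Third component: 4, 1, 8, 27, 64, 125 → 216 → 343 (always the previous value of the first component).
Putting the parts together: 343  64  216 and then 512  81  343.

343  64  216; 512  81  343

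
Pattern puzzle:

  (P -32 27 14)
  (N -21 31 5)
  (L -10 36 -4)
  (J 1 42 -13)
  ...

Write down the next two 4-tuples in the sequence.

(H 12 49 -22), (F 23 57 -31)

Letter: P, N, L, J → H → F (letters move back 2 places in the alphabet).
Second component goes -32, -21, -10, 1 → 12 → 23 (+11 each step).
Third component — differences are 4, 5, 6, … (increasing by 1 each time): 27, 31, 36, 42 → 49 → 57.
Fourth component: −9 each step; 14, 5, -4, -13 → -22 → -31.
So the next two 4-tuples are (H 12 49 -22) and (F 23 57 -31).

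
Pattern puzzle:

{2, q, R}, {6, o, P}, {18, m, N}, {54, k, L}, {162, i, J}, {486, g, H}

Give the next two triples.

{1458, e, F}, {4374, c, D}

First component: ×3 each step; 2, 6, 18, 54, 162, 486 → 1458 → 4374.
First letter goes q, o, m, k, i, g → e → c (letters move back 2 places in the alphabet).
Second letter — letters move back 2 places in the alphabet: R, P, N, L, J, H → F → D.
So the next two triples are {1458, e, F} and {4374, c, D}.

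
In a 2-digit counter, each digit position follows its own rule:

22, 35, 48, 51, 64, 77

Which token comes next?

80

First digit: +1 each step, mod 10; 2, 3, 4, 5, 6, 7 → 8.
Second digit: 2, 5, 8, 1, 4, 7 → 0 (+3 each step, mod 10).
So the next token is 80.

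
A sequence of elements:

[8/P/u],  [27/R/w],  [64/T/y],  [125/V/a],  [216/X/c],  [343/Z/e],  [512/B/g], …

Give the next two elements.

[729/D/i], [1000/F/k]

First value: 8, 27, 64, 125, 216, 343, 512 → 729 → 1000 (perfect cubes: 2³, 3³, 4³, …).
First letter: P, R, T, V, X, Z, B → D → F (letters move forward 2 places in the alphabet, wrapping Z→A).
Second letter: u, w, y, a, c, e, g → i → k (letters move forward 2 places in the alphabet, wrapping Z→A).
Putting the parts together: [729/D/i] and then [1000/F/k].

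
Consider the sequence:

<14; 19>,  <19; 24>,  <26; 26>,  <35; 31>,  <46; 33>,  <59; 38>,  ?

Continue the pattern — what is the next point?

<74; 40>

First component goes 14, 19, 26, 35, 46, 59 → 74 (differences are 5, 7, 9, … (increasing by 2 each time)).
Second component: alternating steps +5, +2, +5, +2, …; 19, 24, 26, 31, 33, 38 → 40.
Combining the parts gives <74; 40>.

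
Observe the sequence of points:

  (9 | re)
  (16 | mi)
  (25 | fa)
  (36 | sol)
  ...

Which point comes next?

(49 | la)

First entry goes 9, 16, 25, 36 → 49 (perfect squares: 3², 4², 5², …).
Note goes re, mi, fa, sol → la (runs through the solfège scale do→ti).
Combining the parts gives (49 | la).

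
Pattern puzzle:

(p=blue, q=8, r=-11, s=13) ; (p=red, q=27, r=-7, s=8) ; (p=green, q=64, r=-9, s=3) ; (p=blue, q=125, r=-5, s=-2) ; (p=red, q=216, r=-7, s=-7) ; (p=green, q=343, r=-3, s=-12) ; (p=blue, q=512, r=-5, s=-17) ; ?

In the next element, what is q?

For the p, repeats blue → red → green: blue, red, green, blue, red, green, blue → red.
Q goes 8, 27, 64, 125, 216, 343, 512 → 729 (perfect cubes: 2³, 3³, 4³, …).
R: alternating steps +4, −2, +4, −2, …, so -11, -7, -9, -5, -7, -3, -5 → -1.
For the s, −5 each step: 13, 8, 3, -2, -7, -12, -17 → -22.

729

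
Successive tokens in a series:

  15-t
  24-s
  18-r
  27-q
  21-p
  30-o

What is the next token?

24-n

First component: 15, 24, 18, 27, 21, 30 → 24 (alternating steps +9, −6, +9, −6, …).
For the letter, letters move back 1 place in the alphabet: t, s, r, q, p, o → n.
Combining the parts gives 24-n.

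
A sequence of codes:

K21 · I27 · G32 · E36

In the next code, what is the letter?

C

Letter goes K, I, G, E → C (letters move back 2 places in the alphabet).
Second component: differences are 6, 5, 4, … (decreasing by 1 each time), so 21, 27, 32, 36 → 39.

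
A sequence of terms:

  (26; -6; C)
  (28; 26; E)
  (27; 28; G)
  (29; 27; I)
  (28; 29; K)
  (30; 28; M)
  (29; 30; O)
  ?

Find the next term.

First component — alternating steps +2, −1, +2, −1, …: 26, 28, 27, 29, 28, 30, 29 → 31.
Second component: -6, 26, 28, 27, 29, 28, 30 → 29 (always the previous value of the first component).
Letter: letters move forward 2 places in the alphabet, so C, E, G, I, K, M, O → Q.
Combining the parts gives (31; 29; Q).

(31; 29; Q)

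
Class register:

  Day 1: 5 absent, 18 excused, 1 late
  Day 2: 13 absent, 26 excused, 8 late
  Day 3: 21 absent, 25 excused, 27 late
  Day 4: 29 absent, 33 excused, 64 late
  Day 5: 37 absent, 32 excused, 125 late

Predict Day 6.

45 absent, 40 excused, 216 late

Absent — +8 each step: 5, 13, 21, 29, 37 → 45.
Excused: alternating steps +8, −1, +8, −1, …; 18, 26, 25, 33, 32 → 40.
Late: perfect cubes: 1³, 2³, 3³, …, so 1, 8, 27, 64, 125 → 216.
Putting it together: 45 absent, 40 excused, 216 late.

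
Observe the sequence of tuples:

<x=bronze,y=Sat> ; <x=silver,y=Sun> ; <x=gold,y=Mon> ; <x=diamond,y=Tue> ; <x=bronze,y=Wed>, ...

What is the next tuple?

For the x, repeats bronze → silver → gold → diamond: bronze, silver, gold, diamond, bronze → silver.
Y: runs through the weekdays Mon→Sun, so Sat, Sun, Mon, Tue, Wed → Thu.
So the next tuple is <x=silver,y=Thu>.

<x=silver,y=Thu>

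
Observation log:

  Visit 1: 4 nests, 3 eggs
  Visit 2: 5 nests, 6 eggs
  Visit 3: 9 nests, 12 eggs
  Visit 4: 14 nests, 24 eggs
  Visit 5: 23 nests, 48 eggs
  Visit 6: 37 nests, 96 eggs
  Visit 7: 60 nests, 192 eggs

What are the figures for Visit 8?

For the nests, each term is the sum of the two before it: 4, 5, 9, 14, 23, 37, 60 → 97.
For the eggs, ×2 each step: 3, 6, 12, 24, 48, 96, 192 → 384.
Putting it together: 97 nests, 384 eggs.

97 nests, 384 eggs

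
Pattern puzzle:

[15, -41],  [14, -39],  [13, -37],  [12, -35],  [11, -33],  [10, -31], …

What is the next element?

[9, -29]

First slot goes 15, 14, 13, 12, 11, 10 → 9 (−1 each step).
Second slot: -41, -39, -37, -35, -33, -31 → -29 (+2 each step).
Combining the parts gives [9, -29].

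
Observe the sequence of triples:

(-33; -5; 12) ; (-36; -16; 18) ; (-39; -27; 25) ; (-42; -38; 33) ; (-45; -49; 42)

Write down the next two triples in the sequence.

(-48; -60; 52), (-51; -71; 63)

First part: −3 each step, so -33, -36, -39, -42, -45 → -48 → -51.
For the second part, −11 each step: -5, -16, -27, -38, -49 → -60 → -71.
Third part: differences are 6, 7, 8, … (increasing by 1 each time), so 12, 18, 25, 33, 42 → 52 → 63.
Putting the parts together: (-48; -60; 52) and then (-51; -71; 63).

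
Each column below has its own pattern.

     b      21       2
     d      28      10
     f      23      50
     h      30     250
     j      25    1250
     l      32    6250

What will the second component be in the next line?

27

Second component: alternating steps +7, −5, +7, −5, …, so 21, 28, 23, 30, 25, 32 → 27.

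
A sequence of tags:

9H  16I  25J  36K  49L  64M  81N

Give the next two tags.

100O then 121P

First component goes 9, 16, 25, 36, 49, 64, 81 → 100 → 121 (perfect squares: 3², 4², 5², …).
Letter goes H, I, J, K, L, M, N → O → P (letters move forward 1 place in the alphabet).
Putting the parts together: 100O and then 121P.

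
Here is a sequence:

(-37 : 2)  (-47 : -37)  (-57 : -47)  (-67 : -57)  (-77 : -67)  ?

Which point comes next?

First coordinate: −10 each step; -37, -47, -57, -67, -77 → -87.
Second coordinate: 2, -37, -47, -57, -67 → -77 (always the previous value of the first coordinate).
Combining the parts gives (-87 : -77).

(-87 : -77)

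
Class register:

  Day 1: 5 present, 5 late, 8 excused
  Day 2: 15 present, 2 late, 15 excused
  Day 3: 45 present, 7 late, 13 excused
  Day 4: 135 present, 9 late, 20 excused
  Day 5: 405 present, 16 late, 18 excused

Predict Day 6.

Present — ×3 each step: 5, 15, 45, 135, 405 → 1215.
Late goes 5, 2, 7, 9, 16 → 25 (each term is the sum of the two before it).
Excused: alternating steps +7, −2, +7, −2, …, so 8, 15, 13, 20, 18 → 25.
So the next row is 1215 present, 25 late, 25 excused.

1215 present, 25 late, 25 excused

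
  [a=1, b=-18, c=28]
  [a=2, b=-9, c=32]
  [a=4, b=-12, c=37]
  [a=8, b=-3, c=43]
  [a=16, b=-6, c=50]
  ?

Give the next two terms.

[a=32, b=3, c=58], [a=64, b=0, c=67]

For the a, ×2 each step: 1, 2, 4, 8, 16 → 32 → 64.
B: alternating steps +9, −3, +9, −3, …; -18, -9, -12, -3, -6 → 3 → 0.
C: differences are 4, 5, 6, … (increasing by 1 each time), so 28, 32, 37, 43, 50 → 58 → 67.
Putting the parts together: [a=32, b=3, c=58] and then [a=64, b=0, c=67].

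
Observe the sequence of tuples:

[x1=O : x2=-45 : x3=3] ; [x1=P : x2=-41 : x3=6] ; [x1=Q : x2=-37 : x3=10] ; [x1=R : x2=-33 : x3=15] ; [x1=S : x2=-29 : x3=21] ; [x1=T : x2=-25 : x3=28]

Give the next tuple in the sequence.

[x1=U : x2=-21 : x3=36]

X1: letters move forward 1 place in the alphabet; O, P, Q, R, S, T → U.
For the x2, +4 each step: -45, -41, -37, -33, -29, -25 → -21.
X3 goes 3, 6, 10, 15, 21, 28 → 36 (differences are 3, 4, 5, … (increasing by 1 each time)).
Combining the parts gives [x1=U : x2=-21 : x3=36].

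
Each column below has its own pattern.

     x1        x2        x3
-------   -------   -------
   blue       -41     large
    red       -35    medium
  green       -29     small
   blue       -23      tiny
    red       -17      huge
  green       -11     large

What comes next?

Column x1: repeats blue → red → green; blue, red, green, blue, red, green → blue.
Column x2 — +6 each step: -41, -35, -29, -23, -17, -11 → -5.
Column x3: repeats large → medium → small → tiny → huge, so large, medium, small, tiny, huge, large → medium.
Putting it together: blue  -5  medium.

blue  -5  medium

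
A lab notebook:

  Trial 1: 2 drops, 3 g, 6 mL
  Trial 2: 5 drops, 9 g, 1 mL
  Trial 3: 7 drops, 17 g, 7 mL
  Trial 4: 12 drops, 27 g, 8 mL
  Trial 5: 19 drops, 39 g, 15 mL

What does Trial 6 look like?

31 drops, 53 g, 23 mL

Drops: each term is the sum of the two before it; 2, 5, 7, 12, 19 → 31.
G goes 3, 9, 17, 27, 39 → 53 (differences are 6, 8, 10, … (increasing by 2 each time)).
ML: each term is the sum of the two before it; 6, 1, 7, 8, 15 → 23.
Putting it together: 31 drops, 53 g, 23 mL.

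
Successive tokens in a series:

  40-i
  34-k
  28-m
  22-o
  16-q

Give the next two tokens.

10-s, 4-u

First component: 40, 34, 28, 22, 16 → 10 → 4 (−6 each step).
Letter: letters move forward 2 places in the alphabet; i, k, m, o, q → s → u.
So the next two tokens are 10-s and 4-u.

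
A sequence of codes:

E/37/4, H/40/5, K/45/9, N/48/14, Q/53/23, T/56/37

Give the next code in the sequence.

W/61/60

For the letter, letters move forward 3 places in the alphabet: E, H, K, N, Q, T → W.
Second component — alternating steps +3, +5, +3, +5, …: 37, 40, 45, 48, 53, 56 → 61.
Third component — each term is the sum of the two before it: 4, 5, 9, 14, 23, 37 → 60.
Putting it together: W/61/60.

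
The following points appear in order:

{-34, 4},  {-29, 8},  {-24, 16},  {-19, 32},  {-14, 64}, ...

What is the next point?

First part: +5 each step, so -34, -29, -24, -19, -14 → -9.
Second part: ×2 each step, so 4, 8, 16, 32, 64 → 128.
Putting it together: {-9, 128}.

{-9, 128}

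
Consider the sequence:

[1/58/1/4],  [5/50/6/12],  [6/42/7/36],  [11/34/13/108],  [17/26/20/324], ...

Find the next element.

First entry goes 1, 5, 6, 11, 17 → 28 (each term is the sum of the two before it).
Second entry: −8 each step; 58, 50, 42, 34, 26 → 18.
Third entry: 1, 6, 7, 13, 20 → 33 (each term is the sum of the two before it).
Fourth entry: ×3 each step; 4, 12, 36, 108, 324 → 972.
Combining the parts gives [28/18/33/972].

[28/18/33/972]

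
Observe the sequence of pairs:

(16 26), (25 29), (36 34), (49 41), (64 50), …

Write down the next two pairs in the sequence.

First component goes 16, 25, 36, 49, 64 → 81 → 100 (perfect squares: 4², 5², 6², …).
Second component: 26, 29, 34, 41, 50 → 61 → 74 (differences are 3, 5, 7, … (increasing by 2 each time)).
So the next two pairs are (81 61) and (100 74).

(81 61), (100 74)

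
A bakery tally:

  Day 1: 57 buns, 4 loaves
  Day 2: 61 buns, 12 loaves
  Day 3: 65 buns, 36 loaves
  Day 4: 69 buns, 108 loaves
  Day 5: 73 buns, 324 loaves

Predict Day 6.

77 buns, 972 loaves

For the buns, +4 each step: 57, 61, 65, 69, 73 → 77.
For the loaves, ×3 each step: 4, 12, 36, 108, 324 → 972.
Putting it together: 77 buns, 972 loaves.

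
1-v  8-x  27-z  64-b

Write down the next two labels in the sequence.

First component: perfect cubes: 1³, 2³, 3³, …; 1, 8, 27, 64 → 125 → 216.
For the letter, letters move forward 2 places in the alphabet, wrapping Z→A: v, x, z, b → d → f.
Putting the parts together: 125-d and then 216-f.

125-d then 216-f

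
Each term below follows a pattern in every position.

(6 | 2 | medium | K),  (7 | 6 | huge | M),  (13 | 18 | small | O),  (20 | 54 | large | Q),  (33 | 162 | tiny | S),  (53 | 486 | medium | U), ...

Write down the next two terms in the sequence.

(86 | 1458 | huge | W), (139 | 4374 | small | Y)

For the first value, each term is the sum of the two before it: 6, 7, 13, 20, 33, 53 → 86 → 139.
Second value: 2, 6, 18, 54, 162, 486 → 1458 → 4374 (×3 each step).
Size: repeats medium → huge → small → large → tiny, so medium, huge, small, large, tiny, medium → huge → small.
Letter: K, M, O, Q, S, U → W → Y (letters move forward 2 places in the alphabet).
Putting the parts together: (86 | 1458 | huge | W) and then (139 | 4374 | small | Y).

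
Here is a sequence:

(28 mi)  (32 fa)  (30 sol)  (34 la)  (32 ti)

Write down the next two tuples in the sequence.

(36 do), (34 re)

First slot: alternating steps +4, −2, +4, −2, …, so 28, 32, 30, 34, 32 → 36 → 34.
For the note, runs through the solfège scale do→ti: mi, fa, sol, la, ti → do → re.
Putting the parts together: (36 do) and then (34 re).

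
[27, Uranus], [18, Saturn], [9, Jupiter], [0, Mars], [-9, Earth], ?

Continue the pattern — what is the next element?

For the first component, −9 each step: 27, 18, 9, 0, -9 → -18.
Planet — runs backward through the planets Mercury→Neptune: Uranus, Saturn, Jupiter, Mars, Earth → Venus.
Combining the parts gives [-18, Venus].

[-18, Venus]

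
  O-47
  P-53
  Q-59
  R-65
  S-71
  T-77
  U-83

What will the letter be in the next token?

V

Letter — letters move forward 1 place in the alphabet: O, P, Q, R, S, T, U → V.
Second component — +6 each step: 47, 53, 59, 65, 71, 77, 83 → 89.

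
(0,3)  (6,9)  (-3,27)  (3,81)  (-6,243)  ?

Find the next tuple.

(0,729)

First component: 0, 6, -3, 3, -6 → 0 (alternating steps +6, −9, +6, −9, …).
Second component: 3, 9, 27, 81, 243 → 729 (×3 each step).
Putting it together: (0,729).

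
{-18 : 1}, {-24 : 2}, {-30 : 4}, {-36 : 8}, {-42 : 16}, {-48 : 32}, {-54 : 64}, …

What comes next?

First component: −6 each step, so -18, -24, -30, -36, -42, -48, -54 → -60.
Second component: ×2 each step; 1, 2, 4, 8, 16, 32, 64 → 128.
Combining the parts gives {-60 : 128}.

{-60 : 128}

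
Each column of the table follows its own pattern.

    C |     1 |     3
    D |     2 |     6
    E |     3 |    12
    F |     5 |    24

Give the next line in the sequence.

G  8  48

Letter: C, D, E, F → G (letters move forward 1 place in the alphabet).
Second component: each term is the sum of the two before it; 1, 2, 3, 5 → 8.
Third component goes 3, 6, 12, 24 → 48 (×2 each step).
Combining the parts gives G  8  48.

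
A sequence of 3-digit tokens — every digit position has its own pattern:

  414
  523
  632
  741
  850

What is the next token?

First digit — +1 each step, mod 10: 4, 5, 6, 7, 8 → 9.
Second digit: +1 each step, mod 10, so 1, 2, 3, 4, 5 → 6.
For the third digit, −1 each step, mod 10: 4, 3, 2, 1, 0 → 9.
So the next token is 969.

969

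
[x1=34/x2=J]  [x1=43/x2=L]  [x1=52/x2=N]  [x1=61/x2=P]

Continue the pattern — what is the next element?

[x1=70/x2=R]

X1 — +9 each step: 34, 43, 52, 61 → 70.
X2 — letters move forward 2 places in the alphabet: J, L, N, P → R.
Putting it together: [x1=70/x2=R].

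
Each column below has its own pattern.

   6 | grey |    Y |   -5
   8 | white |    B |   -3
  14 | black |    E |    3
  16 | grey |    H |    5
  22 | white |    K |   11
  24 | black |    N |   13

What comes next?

30  grey  Q  19

First component: alternating steps +2, +6, +2, +6, …, so 6, 8, 14, 16, 22, 24 → 30.
Shade: repeats grey → white → black, so grey, white, black, grey, white, black → grey.
Letter — letters move forward 3 places in the alphabet, wrapping Z→A: Y, B, E, H, K, N → Q.
Fourth component: always 11 less than the first component; -5, -3, 3, 5, 11, 13 → 19.
So the next row is 30  grey  Q  19.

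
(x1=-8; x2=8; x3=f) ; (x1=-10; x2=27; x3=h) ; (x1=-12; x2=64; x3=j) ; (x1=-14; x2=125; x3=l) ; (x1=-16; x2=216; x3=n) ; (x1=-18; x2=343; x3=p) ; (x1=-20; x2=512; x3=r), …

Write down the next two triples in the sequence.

(x1=-22; x2=729; x3=t), (x1=-24; x2=1000; x3=v)

X1 goes -8, -10, -12, -14, -16, -18, -20 → -22 → -24 (−2 each step).
For the x2, perfect cubes: 2³, 3³, 4³, …: 8, 27, 64, 125, 216, 343, 512 → 729 → 1000.
X3 goes f, h, j, l, n, p, r → t → v (letters move forward 2 places in the alphabet).
Putting the parts together: (x1=-22; x2=729; x3=t) and then (x1=-24; x2=1000; x3=v).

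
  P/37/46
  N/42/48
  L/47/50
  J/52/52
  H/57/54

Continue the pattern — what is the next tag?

Letter: letters move back 2 places in the alphabet; P, N, L, J, H → F.
Second component: +5 each step; 37, 42, 47, 52, 57 → 62.
Third component: +2 each step, so 46, 48, 50, 52, 54 → 56.
Putting it together: F/62/56.

F/62/56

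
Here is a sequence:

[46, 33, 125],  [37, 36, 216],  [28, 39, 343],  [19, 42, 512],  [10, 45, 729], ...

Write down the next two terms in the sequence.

[1, 48, 1000], [-8, 51, 1331]

First entry: −9 each step, so 46, 37, 28, 19, 10 → 1 → -8.
For the second entry, +3 each step: 33, 36, 39, 42, 45 → 48 → 51.
Third entry: 125, 216, 343, 512, 729 → 1000 → 1331 (perfect cubes: 5³, 6³, 7³, …).
So the next two terms are [1, 48, 1000] and [-8, 51, 1331].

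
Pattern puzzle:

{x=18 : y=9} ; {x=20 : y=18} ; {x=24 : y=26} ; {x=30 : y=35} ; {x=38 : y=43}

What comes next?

{x=48 : y=52}

X — differences are 2, 4, 6, … (increasing by 2 each time): 18, 20, 24, 30, 38 → 48.
Y: 9, 18, 26, 35, 43 → 52 (alternating steps +9, +8, +9, +8, …).
Putting it together: {x=48 : y=52}.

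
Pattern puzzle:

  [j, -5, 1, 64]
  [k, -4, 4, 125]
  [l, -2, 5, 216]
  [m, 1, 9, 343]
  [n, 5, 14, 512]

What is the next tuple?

Letter: letters move forward 1 place in the alphabet; j, k, l, m, n → o.
Second component: differences are 1, 2, 3, … (increasing by 1 each time), so -5, -4, -2, 1, 5 → 10.
Third component: 1, 4, 5, 9, 14 → 23 (each term is the sum of the two before it).
Fourth component goes 64, 125, 216, 343, 512 → 729 (perfect cubes: 4³, 5³, 6³, …).
Putting it together: [o, 10, 23, 729].

[o, 10, 23, 729]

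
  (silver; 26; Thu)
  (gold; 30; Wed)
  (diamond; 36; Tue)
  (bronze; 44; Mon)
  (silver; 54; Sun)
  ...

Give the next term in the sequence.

Rank: repeats silver → gold → diamond → bronze; silver, gold, diamond, bronze, silver → gold.
For the second coordinate, differences are 4, 6, 8, … (increasing by 2 each time): 26, 30, 36, 44, 54 → 66.
Day — runs backward through the weekdays Mon→Sun: Thu, Wed, Tue, Mon, Sun → Sat.
Putting it together: (gold; 66; Sat).

(gold; 66; Sat)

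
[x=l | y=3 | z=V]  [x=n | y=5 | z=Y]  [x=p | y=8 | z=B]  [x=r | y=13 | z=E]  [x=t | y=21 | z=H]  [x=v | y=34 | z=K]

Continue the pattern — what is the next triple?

X goes l, n, p, r, t, v → x (letters move forward 2 places in the alphabet).
Y — each term is the sum of the two before it: 3, 5, 8, 13, 21, 34 → 55.
Z — letters move forward 3 places in the alphabet, wrapping Z→A: V, Y, B, E, H, K → N.
Combining the parts gives [x=x | y=55 | z=N].

[x=x | y=55 | z=N]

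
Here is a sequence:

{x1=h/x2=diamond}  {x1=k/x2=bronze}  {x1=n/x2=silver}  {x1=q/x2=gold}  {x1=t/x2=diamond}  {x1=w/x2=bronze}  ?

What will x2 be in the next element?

silver

X1 — letters move forward 3 places in the alphabet: h, k, n, q, t, w → z.
X2: diamond, bronze, silver, gold, diamond, bronze → silver (repeats diamond → bronze → silver → gold).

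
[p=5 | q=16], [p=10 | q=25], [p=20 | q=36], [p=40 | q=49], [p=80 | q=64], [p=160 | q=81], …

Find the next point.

P — ×2 each step: 5, 10, 20, 40, 80, 160 → 320.
Q goes 16, 25, 36, 49, 64, 81 → 100 (perfect squares: 4², 5², 6², …).
Putting it together: [p=320 | q=100].

[p=320 | q=100]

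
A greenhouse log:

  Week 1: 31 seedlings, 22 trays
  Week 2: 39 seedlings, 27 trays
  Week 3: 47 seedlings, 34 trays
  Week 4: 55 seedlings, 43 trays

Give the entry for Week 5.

63 seedlings, 54 trays

For the seedlings, +8 each step: 31, 39, 47, 55 → 63.
Trays: 22, 27, 34, 43 → 54 (differences are 5, 7, 9, … (increasing by 2 each time)).
Putting it together: 63 seedlings, 54 trays.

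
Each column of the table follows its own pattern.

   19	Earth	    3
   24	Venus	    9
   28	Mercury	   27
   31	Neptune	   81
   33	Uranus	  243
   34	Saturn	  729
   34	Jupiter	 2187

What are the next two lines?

First component — differences are 5, 4, 3, … (decreasing by 1 each time): 19, 24, 28, 31, 33, 34, 34 → 33 → 31.
Planet goes Earth, Venus, Mercury, Neptune, Uranus, Saturn, Jupiter → Mars → Earth (runs backward through the planets Mercury→Neptune).
Third component: ×3 each step, so 3, 9, 27, 81, 243, 729, 2187 → 6561 → 19683.
Putting the parts together: 33  Mars  6561 and then 31  Earth  19683.

33  Mars  6561; 31  Earth  19683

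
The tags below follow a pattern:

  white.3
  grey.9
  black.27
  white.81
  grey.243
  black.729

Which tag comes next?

Shade: repeats white → grey → black; white, grey, black, white, grey, black → white.
Second component — ×3 each step: 3, 9, 27, 81, 243, 729 → 2187.
So the next tag is white.2187.

white.2187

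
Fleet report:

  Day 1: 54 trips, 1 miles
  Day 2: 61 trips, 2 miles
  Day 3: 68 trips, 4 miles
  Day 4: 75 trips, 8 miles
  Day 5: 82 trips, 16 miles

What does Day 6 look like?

Trips — +7 each step: 54, 61, 68, 75, 82 → 89.
Miles — ×2 each step: 1, 2, 4, 8, 16 → 32.
Combining the parts gives 89 trips, 32 miles.

89 trips, 32 miles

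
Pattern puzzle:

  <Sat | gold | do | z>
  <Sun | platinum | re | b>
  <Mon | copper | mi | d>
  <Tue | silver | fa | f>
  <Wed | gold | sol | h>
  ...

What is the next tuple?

Day: runs through the weekdays Mon→Sun; Sat, Sun, Mon, Tue, Wed → Thu.
For the metal, repeats gold → platinum → copper → silver: gold, platinum, copper, silver, gold → platinum.
Note: runs through the solfège scale do→ti; do, re, mi, fa, sol → la.
Letter: letters move forward 2 places in the alphabet, wrapping Z→A, so z, b, d, f, h → j.
Combining the parts gives <Thu | platinum | la | j>.

<Thu | platinum | la | j>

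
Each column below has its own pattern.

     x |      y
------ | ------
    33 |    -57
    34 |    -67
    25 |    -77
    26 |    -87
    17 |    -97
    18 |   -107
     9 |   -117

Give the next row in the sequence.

10  -127

Column x goes 33, 34, 25, 26, 17, 18, 9 → 10 (alternating steps +1, −9, +1, −9, …).
Column y goes -57, -67, -77, -87, -97, -107, -117 → -127 (−10 each step).
Putting it together: 10  -127.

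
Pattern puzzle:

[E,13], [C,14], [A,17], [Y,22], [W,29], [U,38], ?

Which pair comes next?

Letter — letters move back 2 places in the alphabet, wrapping A→Z: E, C, A, Y, W, U → S.
Second coordinate — differences are 1, 3, 5, … (increasing by 2 each time): 13, 14, 17, 22, 29, 38 → 49.
Combining the parts gives [S,49].

[S,49]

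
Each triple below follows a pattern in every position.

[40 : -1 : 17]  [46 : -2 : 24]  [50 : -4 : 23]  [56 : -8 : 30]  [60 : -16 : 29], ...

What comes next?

[66 : -32 : 36]

First slot: alternating steps +6, +4, +6, +4, …, so 40, 46, 50, 56, 60 → 66.
For the second slot, ×2 each step: -1, -2, -4, -8, -16 → -32.
Third slot: alternating steps +7, −1, +7, −1, …, so 17, 24, 23, 30, 29 → 36.
So the next triple is [66 : -32 : 36].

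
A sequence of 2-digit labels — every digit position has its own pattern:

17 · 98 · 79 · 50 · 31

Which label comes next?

12

First digit — −2 each step, mod 10: 1, 9, 7, 5, 3 → 1.
Second digit: 7, 8, 9, 0, 1 → 2 (+1 each step, mod 10).
So the next label is 12.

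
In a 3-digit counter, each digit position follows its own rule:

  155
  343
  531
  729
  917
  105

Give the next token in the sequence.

First digit: 1, 3, 5, 7, 9, 1 → 3 (+2 each step, mod 10).
Second digit: −1 each step, mod 10; 5, 4, 3, 2, 1, 0 → 9.
Third digit — −2 each step, mod 10: 5, 3, 1, 9, 7, 5 → 3.
Combining the parts gives 393.

393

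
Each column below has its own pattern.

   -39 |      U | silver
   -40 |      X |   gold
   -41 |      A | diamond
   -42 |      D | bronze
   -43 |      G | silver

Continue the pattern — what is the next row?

-44  J  gold

First component: -39, -40, -41, -42, -43 → -44 (−1 each step).
Letter — letters move forward 3 places in the alphabet, wrapping Z→A: U, X, A, D, G → J.
Rank: silver, gold, diamond, bronze, silver → gold (repeats silver → gold → diamond → bronze).
So the next row is -44  J  gold.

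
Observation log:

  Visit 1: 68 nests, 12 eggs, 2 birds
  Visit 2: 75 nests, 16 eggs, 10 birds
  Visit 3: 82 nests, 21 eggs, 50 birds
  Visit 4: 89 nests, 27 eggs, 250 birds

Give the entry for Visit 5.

Nests: +7 each step, so 68, 75, 82, 89 → 96.
Eggs: differences are 4, 5, 6, … (increasing by 1 each time); 12, 16, 21, 27 → 34.
Birds: ×5 each step, so 2, 10, 50, 250 → 1250.
Putting it together: 96 nests, 34 eggs, 1250 birds.

96 nests, 34 eggs, 1250 birds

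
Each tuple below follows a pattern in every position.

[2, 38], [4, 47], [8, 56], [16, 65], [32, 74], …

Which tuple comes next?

First entry: 2, 4, 8, 16, 32 → 64 (×2 each step).
For the second entry, +9 each step: 38, 47, 56, 65, 74 → 83.
So the next tuple is [64, 83].

[64, 83]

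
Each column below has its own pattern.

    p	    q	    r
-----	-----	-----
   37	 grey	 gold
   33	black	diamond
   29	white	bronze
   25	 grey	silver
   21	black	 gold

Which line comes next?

17  white  diamond

Column p: −4 each step; 37, 33, 29, 25, 21 → 17.
Column q: grey, black, white, grey, black → white (repeats grey → black → white).
Column r — repeats gold → diamond → bronze → silver: gold, diamond, bronze, silver, gold → diamond.
So the next line is 17  white  diamond.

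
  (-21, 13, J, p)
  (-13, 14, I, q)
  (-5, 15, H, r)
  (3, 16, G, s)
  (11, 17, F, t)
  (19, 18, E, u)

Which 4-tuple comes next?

First value goes -21, -13, -5, 3, 11, 19 → 27 (+8 each step).
Second value: +1 each step; 13, 14, 15, 16, 17, 18 → 19.
First letter: letters move back 1 place in the alphabet; J, I, H, G, F, E → D.
For the second letter, letters move forward 1 place in the alphabet: p, q, r, s, t, u → v.
Combining the parts gives (27, 19, D, v).

(27, 19, D, v)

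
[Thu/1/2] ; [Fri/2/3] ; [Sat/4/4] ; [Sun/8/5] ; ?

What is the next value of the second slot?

For the second slot, ×2 each step: 1, 2, 4, 8 → 16.

16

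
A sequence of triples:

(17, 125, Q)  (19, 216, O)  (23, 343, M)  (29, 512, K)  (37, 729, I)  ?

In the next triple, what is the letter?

G

Letter: letters move back 2 places in the alphabet; Q, O, M, K, I → G.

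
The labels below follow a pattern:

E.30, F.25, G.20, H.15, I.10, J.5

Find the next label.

Letter — letters move forward 1 place in the alphabet: E, F, G, H, I, J → K.
For the second component, −5 each step: 30, 25, 20, 15, 10, 5 → 0.
Putting it together: K.0.

K.0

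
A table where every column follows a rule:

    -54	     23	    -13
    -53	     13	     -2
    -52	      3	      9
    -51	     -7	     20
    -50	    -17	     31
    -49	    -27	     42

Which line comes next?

-48  -37  53

First component — +1 each step: -54, -53, -52, -51, -50, -49 → -48.
Second component goes 23, 13, 3, -7, -17, -27 → -37 (−10 each step).
For the third component, +11 each step: -13, -2, 9, 20, 31, 42 → 53.
Putting it together: -48  -37  53.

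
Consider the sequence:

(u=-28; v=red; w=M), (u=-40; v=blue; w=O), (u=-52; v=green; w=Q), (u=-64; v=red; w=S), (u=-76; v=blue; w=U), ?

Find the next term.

For the u, −12 each step: -28, -40, -52, -64, -76 → -88.
V goes red, blue, green, red, blue → green (repeats red → blue → green).
W: letters move forward 2 places in the alphabet; M, O, Q, S, U → W.
Putting it together: (u=-88; v=green; w=W).

(u=-88; v=green; w=W)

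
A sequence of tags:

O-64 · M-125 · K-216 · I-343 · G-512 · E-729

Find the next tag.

For the letter, letters move back 2 places in the alphabet: O, M, K, I, G, E → C.
Second component — perfect cubes: 4³, 5³, 6³, …: 64, 125, 216, 343, 512, 729 → 1000.
Combining the parts gives C-1000.

C-1000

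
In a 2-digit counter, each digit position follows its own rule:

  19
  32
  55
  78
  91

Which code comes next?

First digit — +2 each step, mod 10: 1, 3, 5, 7, 9 → 1.
Second digit: +3 each step, mod 10, so 9, 2, 5, 8, 1 → 4.
So the next code is 14.

14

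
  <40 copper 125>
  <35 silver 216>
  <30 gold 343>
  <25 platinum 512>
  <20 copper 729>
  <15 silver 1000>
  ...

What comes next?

First part: 40, 35, 30, 25, 20, 15 → 10 (−5 each step).
Metal: repeats copper → silver → gold → platinum; copper, silver, gold, platinum, copper, silver → gold.
Third part goes 125, 216, 343, 512, 729, 1000 → 1331 (perfect cubes: 5³, 6³, 7³, …).
Combining the parts gives <10 gold 1331>.

<10 gold 1331>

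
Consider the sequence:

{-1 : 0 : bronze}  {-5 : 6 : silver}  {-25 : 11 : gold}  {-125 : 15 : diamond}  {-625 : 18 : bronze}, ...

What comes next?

{-3125 : 20 : silver}

For the first coordinate, ×5 each step: -1, -5, -25, -125, -625 → -3125.
Second coordinate goes 0, 6, 11, 15, 18 → 20 (differences are 6, 5, 4, … (decreasing by 1 each time)).
Rank: repeats bronze → silver → gold → diamond, so bronze, silver, gold, diamond, bronze → silver.
Putting it together: {-3125 : 20 : silver}.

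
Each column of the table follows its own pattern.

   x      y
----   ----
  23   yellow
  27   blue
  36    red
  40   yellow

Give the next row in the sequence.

Column x goes 23, 27, 36, 40 → 49 (alternating steps +4, +9, +4, +9, …).
Column y goes yellow, blue, red, yellow → blue (repeats yellow → blue → red).
Putting it together: 49  blue.

49  blue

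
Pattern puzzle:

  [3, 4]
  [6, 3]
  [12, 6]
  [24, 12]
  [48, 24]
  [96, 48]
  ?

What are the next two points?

First slot — ×2 each step: 3, 6, 12, 24, 48, 96 → 192 → 384.
Second slot — always the previous value of the first slot: 4, 3, 6, 12, 24, 48 → 96 → 192.
So the next two points are [192, 96] and [384, 192].

[192, 96], [384, 192]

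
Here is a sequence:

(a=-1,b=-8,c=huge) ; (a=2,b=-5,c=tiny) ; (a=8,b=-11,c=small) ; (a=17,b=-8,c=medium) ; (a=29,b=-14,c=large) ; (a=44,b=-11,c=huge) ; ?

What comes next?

A goes -1, 2, 8, 17, 29, 44 → 62 (differences are 3, 6, 9, … (increasing by 3 each time)).
For the b, alternating steps +3, −6, +3, −6, …: -8, -5, -11, -8, -14, -11 → -17.
For the c, repeats huge → tiny → small → medium → large: huge, tiny, small, medium, large, huge → tiny.
So the next tuple is (a=62,b=-17,c=tiny).

(a=62,b=-17,c=tiny)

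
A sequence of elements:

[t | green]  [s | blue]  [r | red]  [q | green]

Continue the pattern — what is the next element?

[p | blue]

Letter: letters move back 1 place in the alphabet, so t, s, r, q → p.
Colour: green, blue, red, green → blue (repeats green → blue → red).
So the next element is [p | blue].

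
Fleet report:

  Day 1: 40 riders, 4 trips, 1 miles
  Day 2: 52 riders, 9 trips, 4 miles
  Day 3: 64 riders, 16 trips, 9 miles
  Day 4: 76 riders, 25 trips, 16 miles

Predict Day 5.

88 riders, 36 trips, 25 miles

Riders: +12 each step; 40, 52, 64, 76 → 88.
Trips: perfect squares: 2², 3², 4², …; 4, 9, 16, 25 → 36.
Miles: 1, 4, 9, 16 → 25 (perfect squares: 1², 2², 3², …).
Putting it together: 88 riders, 36 trips, 25 miles.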